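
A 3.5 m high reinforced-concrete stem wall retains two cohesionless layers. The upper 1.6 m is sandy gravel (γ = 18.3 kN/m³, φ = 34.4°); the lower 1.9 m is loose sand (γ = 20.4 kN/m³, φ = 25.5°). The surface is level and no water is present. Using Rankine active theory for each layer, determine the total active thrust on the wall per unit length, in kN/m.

43.3 kN/m

K_a1 = tan²(45°−34.4°/2) = 0.2780; K_a2 = tan²(45°−25.5°/2) = 0.3981.
Layer 1: σ at base = K_a1 γ₁ h₁ = 8.139 kPa; P₁ = ½×8.139×1.6 = 6.511.
Layer 2: σ_v at top = γ₁h₁ = 29.28; σ_h top = K_a2×29.28 = 11.66; σ_h base = K_a2×(29.28+20.4×1.9) = 27.09.
P₂ = ½(11.66+27.09)×1.9 = 36.81. Total P_a = 6.511+36.81 = 43.32 kN/m.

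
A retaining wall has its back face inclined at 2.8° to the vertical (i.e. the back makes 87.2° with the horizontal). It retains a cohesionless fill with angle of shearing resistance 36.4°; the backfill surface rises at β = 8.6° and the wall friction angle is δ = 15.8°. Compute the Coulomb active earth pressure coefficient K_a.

K_a = sin²(α+φ) / [sin²α · sin(α−δ) · (1 + √{sin(φ+δ)sin(φ−β) / (sin(α−δ)sin(α+β))})²].
With α = 87.2°, φ = 36.4°, δ = 15.8°, β = 8.6°: K_a = 0.2778.

0.278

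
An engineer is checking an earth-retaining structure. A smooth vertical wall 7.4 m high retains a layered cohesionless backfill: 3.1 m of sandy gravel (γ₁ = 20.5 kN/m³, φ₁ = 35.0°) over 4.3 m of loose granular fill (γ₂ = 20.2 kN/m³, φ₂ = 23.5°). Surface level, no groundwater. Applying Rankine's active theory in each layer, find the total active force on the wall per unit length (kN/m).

K_a1 = tan²(45°−35.0°/2) = 0.2710; K_a2 = tan²(45°−23.5°/2) = 0.4298.
Layer 1: σ at base = K_a1 γ₁ h₁ = 17.22 kPa; P₁ = ½×17.22×3.1 = 26.69.
Layer 2: σ_v at top = γ₁h₁ = 63.55; σ_h top = K_a2×63.55 = 27.32; σ_h base = K_a2×(63.55+20.2×4.3) = 64.65.
P₂ = ½(27.32+64.65)×4.3 = 197.7. Total P_a = 26.69+197.7 = 224.4 kN/m.

224 kN/m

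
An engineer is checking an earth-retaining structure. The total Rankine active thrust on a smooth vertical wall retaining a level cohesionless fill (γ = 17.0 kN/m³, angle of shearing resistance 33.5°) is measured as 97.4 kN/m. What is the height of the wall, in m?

K_a = 0.2887. P_a = ½ K_a γ H² ⇒ H = √(2P_a/(K_a γ)).
H = √(2×97.4/(0.2887×17.0)) = 6.300 m.

6.30 m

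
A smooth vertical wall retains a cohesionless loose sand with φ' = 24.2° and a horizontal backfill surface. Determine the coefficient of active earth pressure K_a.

0.419

K_a = tan²(45° − φ/2) = tan²(32.90°) = 0.4185.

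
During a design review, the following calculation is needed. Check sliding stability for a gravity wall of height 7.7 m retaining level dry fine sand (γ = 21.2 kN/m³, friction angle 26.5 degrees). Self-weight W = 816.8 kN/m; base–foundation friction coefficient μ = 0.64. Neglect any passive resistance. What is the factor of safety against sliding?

2.17

K_a = tan²(45° − 26.5°/2) = 0.3829.
P_a = ½K_aγH² = 0.5×0.3829×21.2×7.7² = 240.7 kN/m, acting at H/3 = 2.567 m above the base.
FS_sliding = μW / P_a = 0.64×816.8 / 240.7 = 2.172.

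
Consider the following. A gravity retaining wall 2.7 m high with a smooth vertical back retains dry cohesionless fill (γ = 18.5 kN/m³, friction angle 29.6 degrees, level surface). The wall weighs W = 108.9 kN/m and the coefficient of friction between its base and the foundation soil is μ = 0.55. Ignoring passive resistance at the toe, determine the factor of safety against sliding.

2.62

K_a = tan²(45° − 29.6°/2) = 0.3387.
P_a = ½K_aγH² = 0.5×0.3387×18.5×2.7² = 22.84 kN/m, acting at H/3 = 0.9000 m above the base.
FS_sliding = μW / P_a = 0.55×108.9 / 22.84 = 2.622.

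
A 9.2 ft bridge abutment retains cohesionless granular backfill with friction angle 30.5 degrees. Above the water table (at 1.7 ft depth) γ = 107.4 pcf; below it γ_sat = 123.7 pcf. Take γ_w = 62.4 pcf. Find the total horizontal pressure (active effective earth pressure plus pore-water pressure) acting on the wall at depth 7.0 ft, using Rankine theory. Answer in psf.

496 psf

K_a = (1 − sin φ)/(1 + sin φ) = 0.3267.
γ' = 123.7 − 62.4 = 61.30 pcf.
Effective vertical stress at 7.0 ft: σ'_v = 107.4×1.7 + 61.30×5.30 = 507.5 psf.
σ'_h = K_a σ'_v = 0.3267 × 507.5 = 165.8 psf; u = γ_w × 5.30 = 330.7 psf.
Total σ_h = 165.8 + 330.7 = 496.5 psf.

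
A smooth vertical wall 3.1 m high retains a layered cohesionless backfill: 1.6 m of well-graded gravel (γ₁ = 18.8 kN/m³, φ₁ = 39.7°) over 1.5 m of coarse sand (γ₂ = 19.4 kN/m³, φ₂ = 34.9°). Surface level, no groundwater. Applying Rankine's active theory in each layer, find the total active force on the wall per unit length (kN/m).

23.5 kN/m

K_a1 = tan²(45°−39.7°/2) = 0.2204; K_a2 = tan²(45°−34.9°/2) = 0.2721.
Layer 1: σ at base = K_a1 γ₁ h₁ = 6.631 kPa; P₁ = ½×6.631×1.6 = 5.304.
Layer 2: σ_v at top = γ₁h₁ = 30.08; σ_h top = K_a2×30.08 = 8.186; σ_h base = K_a2×(30.08+19.4×1.5) = 16.11.
P₂ = ½(8.186+16.11)×1.5 = 18.22. Total P_a = 5.304+18.22 = 23.52 kN/m.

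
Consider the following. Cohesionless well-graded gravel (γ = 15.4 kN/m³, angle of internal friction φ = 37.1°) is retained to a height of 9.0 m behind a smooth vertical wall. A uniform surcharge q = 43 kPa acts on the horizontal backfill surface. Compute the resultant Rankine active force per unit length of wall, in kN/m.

K_a = tan²(45° − φ/2) = 0.2475.
Soil triangle: ½ K_a γ H² = 0.5×0.2475×15.4×9.0² = 154.4 kN/m.
Surcharge rectangle: K_a q H = 0.2475×43×9.0 = 95.78 kN/m.
Total = 154.4 + 95.78 = 250.1 kN/m.

250 kN/m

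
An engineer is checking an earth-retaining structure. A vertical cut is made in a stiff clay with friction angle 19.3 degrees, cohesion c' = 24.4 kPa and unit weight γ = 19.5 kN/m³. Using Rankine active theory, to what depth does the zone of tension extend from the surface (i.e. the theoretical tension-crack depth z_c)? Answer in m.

3.53 m

K_a = tan²(45° − 19.3°/2) = 0.5032; √K_a = 0.7094.
The active pressure is zero where K_a γ z = 2c√K_a, so z_c = 2c/(γ√K_a) = 2×24.4/(19.5×0.7094) = 3.528 m.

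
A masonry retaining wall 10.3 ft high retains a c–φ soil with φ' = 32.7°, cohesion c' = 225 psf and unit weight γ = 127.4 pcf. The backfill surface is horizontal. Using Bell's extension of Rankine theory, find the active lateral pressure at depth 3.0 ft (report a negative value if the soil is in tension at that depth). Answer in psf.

K_a = (1 − sin φ)/(1 + sin φ) = 0.2985.
σ_a = K_a γ z − 2c√K_a = 0.2985×127.4×3.0 − 2×225×0.5464 = -131.8 psf.

-132 psf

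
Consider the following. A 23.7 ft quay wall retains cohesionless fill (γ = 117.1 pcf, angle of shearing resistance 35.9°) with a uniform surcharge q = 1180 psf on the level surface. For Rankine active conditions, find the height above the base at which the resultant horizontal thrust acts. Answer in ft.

K_a = 0.2607.
Triangular part P₁ = ½K_aγH² = 8575 at H/3 = 7.900 ft; rectangular part P₂ = K_a q H = 7292 at H/2 = 11.85 ft.
ȳ = (P₁·7.900 + P₂·11.85)/(P₁+P₂) = 9.715 ft.

9.72 ft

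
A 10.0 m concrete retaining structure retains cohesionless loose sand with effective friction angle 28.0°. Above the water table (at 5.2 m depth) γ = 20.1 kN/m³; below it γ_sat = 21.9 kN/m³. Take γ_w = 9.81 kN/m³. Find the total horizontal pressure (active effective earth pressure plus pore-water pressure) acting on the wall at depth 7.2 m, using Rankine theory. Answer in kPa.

66.1 kPa

K_a = (1 − sin φ)/(1 + sin φ) = 0.3610.
γ' = 21.9 − 9.81 = 12.09 kN/m³.
Effective vertical stress at 7.2 m: σ'_v = 20.1×5.2 + 12.09×2.00 = 128.7 kPa.
σ'_h = K_a σ'_v = 0.3610 × 128.7 = 46.47 kPa; u = γ_w × 2.00 = 19.62 kPa.
Total σ_h = 46.47 + 19.62 = 66.09 kPa.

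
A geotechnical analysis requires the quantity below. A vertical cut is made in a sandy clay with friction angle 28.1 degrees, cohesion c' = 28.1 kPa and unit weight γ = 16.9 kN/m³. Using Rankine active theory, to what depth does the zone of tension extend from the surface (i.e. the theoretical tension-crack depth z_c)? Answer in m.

5.55 m

K_a = tan²(45° − 28.1°/2) = 0.3596; √K_a = 0.5997.
The active pressure is zero where K_a γ z = 2c√K_a, so z_c = 2c/(γ√K_a) = 2×28.1/(16.9×0.5997) = 5.545 m.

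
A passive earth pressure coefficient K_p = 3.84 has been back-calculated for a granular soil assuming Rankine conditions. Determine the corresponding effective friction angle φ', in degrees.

35.9°

K_p = (1+sin φ)/(1−sin φ) ⇒ sin φ = (K_p − 1)/(K_p + 1) = 0.5868.
φ = arcsin(0.5868) = 35.93°.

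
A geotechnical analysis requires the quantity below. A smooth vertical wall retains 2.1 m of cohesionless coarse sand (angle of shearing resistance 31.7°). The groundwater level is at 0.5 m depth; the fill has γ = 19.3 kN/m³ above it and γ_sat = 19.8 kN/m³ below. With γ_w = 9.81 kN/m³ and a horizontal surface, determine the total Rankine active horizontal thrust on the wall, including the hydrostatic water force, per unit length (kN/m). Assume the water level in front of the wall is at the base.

22.1 kN/m

K_a = tan²(45° − φ/2) = 0.3111.
γ' = 19.8 − 9.81 = 9.990 kN/m³. Depth below WT = 1.6 m.
σ'_h at WT = K_a γ d_w = 3.002 kPa; at base = 3.002 + K_a γ' × 1.6 = 7.974 kPa.
P₁ (0–0.5 m) = ½×3.002×0.5 = 0.7505. P₂ (0.5–2.1 m) = ½(3.002+7.974)×1.6 = 8.781.
P_w = ½ γ_w h₂² = 0.5×9.81×1.6² = 12.56. Total = 0.7505+8.781+12.56 = 22.09 kN/m.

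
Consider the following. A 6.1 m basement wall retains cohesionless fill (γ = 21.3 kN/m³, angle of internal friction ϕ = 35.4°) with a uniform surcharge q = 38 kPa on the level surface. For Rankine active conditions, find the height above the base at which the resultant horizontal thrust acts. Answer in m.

K_a = 0.2664.
Triangular part P₁ = ½K_aγH² = 105.6 at H/3 = 2.033 m; rectangular part P₂ = K_a q H = 61.75 at H/2 = 3.050 m.
ȳ = (P₁·2.033 + P₂·3.050)/(P₁+P₂) = 2.409 m.

2.41 m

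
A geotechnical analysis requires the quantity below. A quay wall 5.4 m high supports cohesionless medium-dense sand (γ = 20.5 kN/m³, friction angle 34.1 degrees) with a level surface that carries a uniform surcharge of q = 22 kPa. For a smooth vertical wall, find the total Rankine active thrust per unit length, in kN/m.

K_a = tan²(45° − φ/2) = 0.2815.
Soil triangle: ½ K_a γ H² = 0.5×0.2815×20.5×5.4² = 84.15 kN/m.
Surcharge rectangle: K_a q H = 0.2815×22×5.4 = 33.45 kN/m.
Total = 84.15 + 33.45 = 117.6 kN/m.

118 kN/m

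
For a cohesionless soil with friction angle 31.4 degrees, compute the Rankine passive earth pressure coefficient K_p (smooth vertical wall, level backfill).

3.18

K_p = (1 + sin φ)/(1 − sin φ) = tan²(45° + 31.4°/2) = 3.175.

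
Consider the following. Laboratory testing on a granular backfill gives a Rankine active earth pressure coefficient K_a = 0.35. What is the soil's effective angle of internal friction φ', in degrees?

28.8°

K_a = tan²(45° − φ/2) ⇒ 45° − φ/2 = arctan(√0.35) = 30.61°.
φ = 2(45° − 30.61°) = 28.78°.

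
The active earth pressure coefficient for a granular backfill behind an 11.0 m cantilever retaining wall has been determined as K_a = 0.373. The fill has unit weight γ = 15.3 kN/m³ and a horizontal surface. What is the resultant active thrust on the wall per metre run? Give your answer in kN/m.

345 kN/m

P = ½ K_a γ H² = 0.5 × 0.373 × 15.3 × 11.0² = 345.3 kN/m.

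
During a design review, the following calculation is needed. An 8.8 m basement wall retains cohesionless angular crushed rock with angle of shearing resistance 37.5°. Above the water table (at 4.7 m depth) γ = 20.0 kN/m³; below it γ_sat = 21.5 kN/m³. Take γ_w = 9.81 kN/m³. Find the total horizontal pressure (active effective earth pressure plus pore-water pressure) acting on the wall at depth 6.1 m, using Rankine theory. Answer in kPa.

K_a = (1 − sin φ)/(1 + sin φ) = 0.2432.
γ' = 21.5 − 9.81 = 11.69 kN/m³.
Effective vertical stress at 6.1 m: σ'_v = 20.0×4.7 + 11.69×1.40 = 110.4 kPa.
σ'_h = K_a σ'_v = 0.2432 × 110.4 = 26.84 kPa; u = γ_w × 1.40 = 13.73 kPa.
Total σ_h = 26.84 + 13.73 = 40.57 kPa.

40.6 kPa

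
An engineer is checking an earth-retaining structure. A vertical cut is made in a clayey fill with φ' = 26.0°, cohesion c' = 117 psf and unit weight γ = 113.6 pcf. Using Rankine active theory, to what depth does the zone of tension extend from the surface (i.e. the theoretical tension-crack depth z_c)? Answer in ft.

K_a = tan²(45° − 26.0°/2) = 0.3905; √K_a = 0.6249.
The active pressure is zero where K_a γ z = 2c√K_a, so z_c = 2c/(γ√K_a) = 2×117/(113.6×0.6249) = 3.296 ft.

3.30 ft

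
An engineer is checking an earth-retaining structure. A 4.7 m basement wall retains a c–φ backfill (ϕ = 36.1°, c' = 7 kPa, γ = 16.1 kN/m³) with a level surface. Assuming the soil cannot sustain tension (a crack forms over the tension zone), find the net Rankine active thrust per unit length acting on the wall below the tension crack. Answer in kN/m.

18.6 kN/m

K_a = 0.2585; √K_a = 0.5084.
Tension-crack depth z_c = 2c/(γ√K_a) = 2×7/(16.1×0.5084) = 1.710 m.
σ_a at base = K_a γ H − 2c√K_a = 0.2585×16.1×4.7 − 2×7×0.5084 = 12.44 kPa.
P_a = ½ × 12.44 × (H − z_c) = 0.5×12.44×2.990 = 18.60 kN/m.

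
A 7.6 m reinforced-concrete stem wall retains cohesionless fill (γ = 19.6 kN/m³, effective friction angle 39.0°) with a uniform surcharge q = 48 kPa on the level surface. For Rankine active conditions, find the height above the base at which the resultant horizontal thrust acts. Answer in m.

3.03 m

K_a = 0.2275.
Triangular part P₁ = ½K_aγH² = 128.8 at H/3 = 2.533 m; rectangular part P₂ = K_a q H = 82.99 at H/2 = 3.800 m.
ȳ = (P₁·2.533 + P₂·3.800)/(P₁+P₂) = 3.030 m.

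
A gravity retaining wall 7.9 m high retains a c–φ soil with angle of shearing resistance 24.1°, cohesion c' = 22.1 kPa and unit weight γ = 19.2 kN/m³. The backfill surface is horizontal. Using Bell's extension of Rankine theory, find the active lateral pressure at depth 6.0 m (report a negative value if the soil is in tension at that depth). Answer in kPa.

K_a = (1 − sin φ)/(1 + sin φ) = 0.4201.
σ_a = K_a γ z − 2c√K_a = 0.4201×19.2×6.0 − 2×22.1×0.6482 = 19.75 kPa.

19.7 kPa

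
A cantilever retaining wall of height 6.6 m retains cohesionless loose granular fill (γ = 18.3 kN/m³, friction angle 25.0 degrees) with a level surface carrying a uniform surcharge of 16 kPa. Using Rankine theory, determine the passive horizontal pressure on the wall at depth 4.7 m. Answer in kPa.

251 kPa

K_p = (1 + sin φ)/(1 − sin φ) = 2.464.
σ_v = γz + q = 18.3 × 4.7 + 16 = 102.0 kPa.
σ_h = K_p σ_v = 2.464 × 102.0 = 251.3 kPa.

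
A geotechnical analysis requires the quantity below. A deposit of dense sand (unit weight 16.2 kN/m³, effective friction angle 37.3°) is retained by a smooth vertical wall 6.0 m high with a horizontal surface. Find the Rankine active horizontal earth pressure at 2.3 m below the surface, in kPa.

9.14 kPa

K_a = (1 − sin φ)/(1 + sin φ) = 0.2453.
σ_h = K_a γ z = 0.2453 × 16.2 × 2.3 = 9.141 kPa.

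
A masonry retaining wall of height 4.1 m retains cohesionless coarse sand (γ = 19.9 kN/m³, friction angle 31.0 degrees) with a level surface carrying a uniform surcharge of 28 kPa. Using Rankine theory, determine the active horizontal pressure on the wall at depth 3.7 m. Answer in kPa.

32.5 kPa

K_a = (1 − sin φ)/(1 + sin φ) = 0.3201.
σ_v = γz + q = 19.9 × 3.7 + 28 = 101.6 kPa.
σ_h = K_a σ_v = 0.3201 × 101.6 = 32.53 kPa.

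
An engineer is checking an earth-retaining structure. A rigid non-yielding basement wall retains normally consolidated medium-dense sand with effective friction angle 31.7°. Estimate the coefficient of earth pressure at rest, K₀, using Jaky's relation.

K₀ = 1 − sin φ' = 1 − sin 31.7° = 0.4745.

0.475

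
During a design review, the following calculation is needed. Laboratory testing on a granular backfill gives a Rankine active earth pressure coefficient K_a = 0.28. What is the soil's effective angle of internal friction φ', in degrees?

34.2°

K_a = tan²(45° − φ/2) ⇒ 45° − φ/2 = arctan(√0.28) = 27.89°.
φ = 2(45° − 27.89°) = 34.23°.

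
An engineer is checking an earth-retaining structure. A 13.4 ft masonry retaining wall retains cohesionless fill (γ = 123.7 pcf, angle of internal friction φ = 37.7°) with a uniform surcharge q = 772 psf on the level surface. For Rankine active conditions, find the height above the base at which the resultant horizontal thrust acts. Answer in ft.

5.54 ft

K_a = 0.2411.
Triangular part P₁ = ½K_aγH² = 2677 at H/3 = 4.467 ft; rectangular part P₂ = K_a q H = 2494 at H/2 = 6.700 ft.
ȳ = (P₁·4.467 + P₂·6.700)/(P₁+P₂) = 5.544 ft.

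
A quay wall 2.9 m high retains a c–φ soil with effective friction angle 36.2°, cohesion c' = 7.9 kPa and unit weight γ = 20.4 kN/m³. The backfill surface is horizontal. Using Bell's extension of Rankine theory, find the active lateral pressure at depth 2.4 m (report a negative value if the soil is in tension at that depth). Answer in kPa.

4.59 kPa

K_a = (1 − sin φ)/(1 + sin φ) = 0.2574.
σ_a = K_a γ z − 2c√K_a = 0.2574×20.4×2.4 − 2×7.9×0.5073 = 4.586 kPa.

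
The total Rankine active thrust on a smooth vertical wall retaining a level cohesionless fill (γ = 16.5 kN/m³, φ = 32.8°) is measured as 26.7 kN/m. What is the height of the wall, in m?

3.30 m

K_a = 0.2973. P_a = ½ K_a γ H² ⇒ H = √(2P_a/(K_a γ)).
H = √(2×26.7/(0.2973×16.5)) = 3.300 m.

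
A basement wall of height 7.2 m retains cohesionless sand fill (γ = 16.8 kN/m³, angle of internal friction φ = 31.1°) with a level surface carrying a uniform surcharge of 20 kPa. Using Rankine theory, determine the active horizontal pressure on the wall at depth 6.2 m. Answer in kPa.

39.6 kPa

K_a = (1 − sin φ)/(1 + sin φ) = 0.3188.
σ_v = γz + q = 16.8 × 6.2 + 20 = 124.2 kPa.
σ_h = K_a σ_v = 0.3188 × 124.2 = 39.58 kPa.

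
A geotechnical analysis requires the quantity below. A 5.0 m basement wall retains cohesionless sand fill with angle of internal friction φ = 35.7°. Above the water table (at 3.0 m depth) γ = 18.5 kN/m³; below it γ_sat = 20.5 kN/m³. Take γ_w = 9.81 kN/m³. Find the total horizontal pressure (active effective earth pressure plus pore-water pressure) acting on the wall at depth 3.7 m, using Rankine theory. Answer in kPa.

23.4 kPa

K_a = (1 − sin φ)/(1 + sin φ) = 0.2630.
γ' = 20.5 − 9.81 = 10.69 kN/m³.
Effective vertical stress at 3.7 m: σ'_v = 18.5×3.0 + 10.69×0.700 = 62.98 kPa.
σ'_h = K_a σ'_v = 0.2630 × 62.98 = 16.56 kPa; u = γ_w × 0.700 = 6.867 kPa.
Total σ_h = 16.56 + 6.867 = 23.43 kPa.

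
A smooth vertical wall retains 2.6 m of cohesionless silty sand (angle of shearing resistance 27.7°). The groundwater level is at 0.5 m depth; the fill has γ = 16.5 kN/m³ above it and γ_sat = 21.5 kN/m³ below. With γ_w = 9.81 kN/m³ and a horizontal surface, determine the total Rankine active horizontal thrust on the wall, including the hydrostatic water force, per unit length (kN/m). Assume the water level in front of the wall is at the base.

38.1 kN/m

K_a = tan²(45° − φ/2) = 0.3653.
γ' = 21.5 − 9.81 = 11.69 kN/m³. Depth below WT = 2.1 m.
σ'_h at WT = K_a γ d_w = 3.014 kPa; at base = 3.014 + K_a γ' × 2.1 = 11.98 kPa.
P₁ (0–0.5 m) = ½×3.014×0.5 = 0.7535. P₂ (0.5–2.6 m) = ½(3.014+11.98)×2.1 = 15.75.
P_w = ½ γ_w h₂² = 0.5×9.81×2.1² = 21.63. Total = 0.7535+15.75+21.63 = 38.13 kN/m.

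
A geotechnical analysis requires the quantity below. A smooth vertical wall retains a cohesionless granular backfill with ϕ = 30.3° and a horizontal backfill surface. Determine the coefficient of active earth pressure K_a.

0.329

K_a = (1 − sin φ)/(1 + sin φ) = (1 − sin 30.3°)/(1 + sin 30.3°) = 0.3293.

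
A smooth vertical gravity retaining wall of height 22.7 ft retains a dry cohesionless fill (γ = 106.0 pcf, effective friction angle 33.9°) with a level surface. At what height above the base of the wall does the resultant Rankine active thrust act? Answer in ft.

7.57 ft

K_a = 0.2839.
The pressure distribution is triangular, so the resultant acts at H/3 above the base = 22.7/3 = 7.567 ft.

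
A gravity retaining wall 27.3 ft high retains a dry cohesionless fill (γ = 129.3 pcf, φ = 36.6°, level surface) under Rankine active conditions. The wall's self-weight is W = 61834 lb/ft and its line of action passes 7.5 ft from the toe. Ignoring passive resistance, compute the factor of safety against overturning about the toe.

4.18

K_a = tan²(45° − 36.6°/2) = 0.2530.
P_a = ½K_aγH² = 0.5×0.2530×129.3×27.3² = 12190 lb/ft, acting at H/3 = 9.100 ft above the base.
Overturning moment M_o = P_a × H/3 = 12190 × 9.100 = 110900.
Resisting moment M_r = W × 7.5 = 61834 × 7.5 = 463800.
FS_overturning = M_r/M_o = 463800/110900 = 4.181.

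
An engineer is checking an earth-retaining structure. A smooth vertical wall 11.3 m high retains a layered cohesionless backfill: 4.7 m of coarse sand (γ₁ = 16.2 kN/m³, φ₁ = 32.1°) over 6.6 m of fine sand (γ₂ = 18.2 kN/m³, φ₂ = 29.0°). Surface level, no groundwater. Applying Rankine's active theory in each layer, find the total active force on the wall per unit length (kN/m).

367 kN/m

K_a1 = tan²(45°−32.1°/2) = 0.3060; K_a2 = tan²(45°−29.0°/2) = 0.3470.
Layer 1: σ at base = K_a1 γ₁ h₁ = 23.30 kPa; P₁ = ½×23.30×4.7 = 54.75.
Layer 2: σ_v at top = γ₁h₁ = 76.14; σ_h top = K_a2×76.14 = 26.42; σ_h base = K_a2×(76.14+18.2×6.6) = 68.10.
P₂ = ½(26.42+68.10)×6.6 = 311.9. Total P_a = 54.75+311.9 = 366.7 kN/m.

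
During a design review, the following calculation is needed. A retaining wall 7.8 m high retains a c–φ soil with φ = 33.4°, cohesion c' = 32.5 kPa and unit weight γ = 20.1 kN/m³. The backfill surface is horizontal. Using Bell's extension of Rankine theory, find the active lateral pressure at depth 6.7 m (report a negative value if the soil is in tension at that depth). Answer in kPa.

K_a = (1 − sin φ)/(1 + sin φ) = 0.2899.
σ_a = K_a γ z − 2c√K_a = 0.2899×20.1×6.7 − 2×32.5×0.5384 = 4.045 kPa.

4.04 kPa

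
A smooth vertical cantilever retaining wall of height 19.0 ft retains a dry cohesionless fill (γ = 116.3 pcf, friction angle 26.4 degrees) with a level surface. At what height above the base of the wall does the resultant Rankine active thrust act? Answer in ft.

K_a = 0.3844.
The pressure distribution is triangular, so the resultant acts at H/3 above the base = 19.0/3 = 6.333 ft.

6.33 ft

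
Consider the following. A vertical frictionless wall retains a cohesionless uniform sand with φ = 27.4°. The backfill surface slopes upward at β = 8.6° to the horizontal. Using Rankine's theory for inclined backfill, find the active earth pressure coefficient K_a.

0.384

K_a = cos β · (cos β − √(cos²β − cos²φ)) / (cos β + √(cos²β − cos²φ)).
cos β = 0.9888, cos φ = 0.8878, √(cos²β − cos²φ) = 0.4352.
K_a = 0.9888 × (0.9888 − 0.4352)/(0.9888 + 0.4352) = 0.3843.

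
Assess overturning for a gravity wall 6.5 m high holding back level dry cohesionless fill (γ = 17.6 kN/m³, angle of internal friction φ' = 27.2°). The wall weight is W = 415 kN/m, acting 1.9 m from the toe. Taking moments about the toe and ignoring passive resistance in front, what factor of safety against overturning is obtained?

K_a = tan²(45° − 27.2°/2) = 0.3726.
P_a = ½K_aγH² = 0.5×0.3726×17.6×6.5² = 138.5 kN/m, acting at H/3 = 2.167 m above the base.
Overturning moment M_o = P_a × H/3 = 138.5 × 2.167 = 300.1.
Resisting moment M_r = W × 1.9 = 415 × 1.9 = 788.5.
FS_overturning = M_r/M_o = 788.5/300.1 = 2.627.

2.63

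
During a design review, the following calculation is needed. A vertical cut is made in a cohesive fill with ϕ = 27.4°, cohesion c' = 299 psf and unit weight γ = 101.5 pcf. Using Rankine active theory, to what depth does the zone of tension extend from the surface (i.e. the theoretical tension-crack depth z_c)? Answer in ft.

K_a = tan²(45° − 27.4°/2) = 0.3697; √K_a = 0.6080.
The active pressure is zero where K_a γ z = 2c√K_a, so z_c = 2c/(γ√K_a) = 2×299/(101.5×0.6080) = 9.690 ft.

9.69 ft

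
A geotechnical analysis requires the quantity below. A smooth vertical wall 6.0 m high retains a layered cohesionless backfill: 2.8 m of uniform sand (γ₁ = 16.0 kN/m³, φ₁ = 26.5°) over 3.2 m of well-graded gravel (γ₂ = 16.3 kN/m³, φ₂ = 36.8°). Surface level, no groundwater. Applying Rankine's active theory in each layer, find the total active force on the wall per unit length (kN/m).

80.9 kN/m

K_a1 = tan²(45°−26.5°/2) = 0.3829; K_a2 = tan²(45°−36.8°/2) = 0.2508.
Layer 1: σ at base = K_a1 γ₁ h₁ = 17.16 kPa; P₁ = ½×17.16×2.8 = 24.02.
Layer 2: σ_v at top = γ₁h₁ = 44.80; σ_h top = K_a2×44.80 = 11.23; σ_h base = K_a2×(44.80+16.3×3.2) = 24.31.
P₂ = ½(11.23+24.31)×3.2 = 56.88. Total P_a = 24.02+56.88 = 80.89 kN/m.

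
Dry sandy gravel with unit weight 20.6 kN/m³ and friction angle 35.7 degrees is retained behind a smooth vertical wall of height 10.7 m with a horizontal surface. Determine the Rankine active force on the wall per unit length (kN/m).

K_a = tan²(45° − φ/2) = 0.2630.
P_a = ½ K_a γ H² = 0.5 × 0.2630 × 20.6 × 10.7² = 310.1 kN/m.

310 kN/m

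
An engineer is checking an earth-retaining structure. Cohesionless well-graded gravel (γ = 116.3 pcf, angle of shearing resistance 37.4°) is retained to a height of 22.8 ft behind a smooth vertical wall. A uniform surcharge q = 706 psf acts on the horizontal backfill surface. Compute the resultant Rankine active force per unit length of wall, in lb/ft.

K_a = tan²(45° − φ/2) = 0.2443.
Soil triangle: ½ K_a γ H² = 0.5×0.2443×116.3×22.8² = 7384 lb/ft.
Surcharge rectangle: K_a q H = 0.2443×706×22.8 = 3932 lb/ft.
Total = 7384 + 3932 = 11320 lb/ft.

11300 lb/ft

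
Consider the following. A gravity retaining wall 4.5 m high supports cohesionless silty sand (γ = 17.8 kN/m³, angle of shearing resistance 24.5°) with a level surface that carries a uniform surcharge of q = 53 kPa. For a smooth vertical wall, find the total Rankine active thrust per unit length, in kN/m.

173 kN/m

K_a = tan²(45° − φ/2) = 0.4137.
Soil triangle: ½ K_a γ H² = 0.5×0.4137×17.8×4.5² = 74.57 kN/m.
Surcharge rectangle: K_a q H = 0.4137×53×4.5 = 98.68 kN/m.
Total = 74.57 + 98.68 = 173.2 kN/m.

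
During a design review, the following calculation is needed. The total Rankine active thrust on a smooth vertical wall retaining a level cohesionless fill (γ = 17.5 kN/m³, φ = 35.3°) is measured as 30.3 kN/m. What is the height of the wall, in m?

3.60 m

K_a = 0.2675. P_a = ½ K_a γ H² ⇒ H = √(2P_a/(K_a γ)).
H = √(2×30.3/(0.2675×17.5)) = 3.598 m.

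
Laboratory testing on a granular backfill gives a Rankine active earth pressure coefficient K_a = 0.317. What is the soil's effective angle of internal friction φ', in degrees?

K_a = tan²(45° − φ/2) ⇒ 45° − φ/2 = arctan(√0.317) = 29.38°.
φ = 2(45° − 29.38°) = 31.24°.

31.2°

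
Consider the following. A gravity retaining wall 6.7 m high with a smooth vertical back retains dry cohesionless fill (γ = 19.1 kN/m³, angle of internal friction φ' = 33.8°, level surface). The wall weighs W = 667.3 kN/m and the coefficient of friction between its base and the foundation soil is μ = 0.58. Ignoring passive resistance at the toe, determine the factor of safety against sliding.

K_a = tan²(45° − 33.8°/2) = 0.2851.
P_a = ½K_aγH² = 0.5×0.2851×19.1×6.7² = 122.2 kN/m, acting at H/3 = 2.233 m above the base.
FS_sliding = μW / P_a = 0.58×667.3 / 122.2 = 3.167.

3.17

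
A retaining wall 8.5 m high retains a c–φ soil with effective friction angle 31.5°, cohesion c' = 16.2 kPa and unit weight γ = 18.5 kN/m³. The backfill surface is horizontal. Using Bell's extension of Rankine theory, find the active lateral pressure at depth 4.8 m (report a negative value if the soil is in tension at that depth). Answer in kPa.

9.71 kPa

K_a = (1 − sin φ)/(1 + sin φ) = 0.3136.
σ_a = K_a γ z − 2c√K_a = 0.3136×18.5×4.8 − 2×16.2×0.5600 = 9.705 kPa.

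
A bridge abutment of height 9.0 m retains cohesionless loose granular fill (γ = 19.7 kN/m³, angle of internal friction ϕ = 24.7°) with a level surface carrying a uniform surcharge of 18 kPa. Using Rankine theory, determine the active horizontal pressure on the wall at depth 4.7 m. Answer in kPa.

K_a = (1 − sin φ)/(1 + sin φ) = 0.4106.
σ_v = γz + q = 19.7 × 4.7 + 18 = 110.6 kPa.
σ_h = K_a σ_v = 0.4106 × 110.6 = 45.40 kPa.

45.4 kPa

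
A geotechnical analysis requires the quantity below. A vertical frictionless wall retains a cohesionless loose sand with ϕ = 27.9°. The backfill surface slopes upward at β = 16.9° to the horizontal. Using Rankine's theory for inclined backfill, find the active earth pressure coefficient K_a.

K_a = cos β · (cos β − √(cos²β − cos²φ)) / (cos β + √(cos²β − cos²φ)).
cos β = 0.9568, cos φ = 0.8838, √(cos²β − cos²φ) = 0.3667.
K_a = 0.9568 × (0.9568 − 0.3667)/(0.9568 + 0.3667) = 0.4266.

0.427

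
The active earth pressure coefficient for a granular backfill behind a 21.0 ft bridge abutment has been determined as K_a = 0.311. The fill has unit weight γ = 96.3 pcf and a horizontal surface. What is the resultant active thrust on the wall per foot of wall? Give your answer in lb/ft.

6600 lb/ft

P = ½ K_a γ H² = 0.5 × 0.311 × 96.3 × 21.0² = 6604 lb/ft.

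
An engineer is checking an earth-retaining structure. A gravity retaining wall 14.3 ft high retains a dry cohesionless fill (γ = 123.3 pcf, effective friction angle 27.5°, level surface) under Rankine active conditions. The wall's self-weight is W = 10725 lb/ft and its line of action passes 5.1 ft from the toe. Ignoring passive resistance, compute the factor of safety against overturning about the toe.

2.47

K_a = tan²(45° − 27.5°/2) = 0.3682.
P_a = ½K_aγH² = 0.5×0.3682×123.3×14.3² = 4642 lb/ft, acting at H/3 = 4.767 ft above the base.
Overturning moment M_o = P_a × H/3 = 4642 × 4.767 = 22130.
Resisting moment M_r = W × 5.1 = 10725 × 5.1 = 54700.
FS_overturning = M_r/M_o = 54700/22130 = 2.472.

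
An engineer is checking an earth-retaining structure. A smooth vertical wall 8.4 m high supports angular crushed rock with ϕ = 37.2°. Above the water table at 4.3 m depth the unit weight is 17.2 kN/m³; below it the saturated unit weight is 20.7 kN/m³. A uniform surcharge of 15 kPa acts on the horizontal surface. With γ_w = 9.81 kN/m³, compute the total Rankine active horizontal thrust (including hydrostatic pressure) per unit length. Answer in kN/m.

250 kN/m

K_a = tan²(45° − φ/2) = 0.2464.
γ' = 20.7 − 9.81 = 10.89 kN/m³. h₂ = H − d_w = 4.1 m.
σ'_h: at surface K_a·q = 3.696; at WT K_a(q+γd_w) = 21.92; at base K_a(q+γd_w+γ'h₂) = 32.92 kPa.
P₁ = ½(3.696+21.92)×4.3 = 55.08; P₂ = ½(21.92+32.92)×4.1 = 112.4; P_w = ½γ_w h₂² = 82.45.
Total = 55.08+112.4+82.45 = 250.0 kN/m.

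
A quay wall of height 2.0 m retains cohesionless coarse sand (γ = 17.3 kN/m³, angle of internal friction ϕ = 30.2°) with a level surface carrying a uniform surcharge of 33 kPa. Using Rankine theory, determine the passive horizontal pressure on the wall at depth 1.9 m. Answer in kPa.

K_p = (1 + sin φ)/(1 − sin φ) = 3.024.
σ_v = γz + q = 17.3 × 1.9 + 33 = 65.87 kPa.
σ_h = K_p σ_v = 3.024 × 65.87 = 199.2 kPa.

199 kPa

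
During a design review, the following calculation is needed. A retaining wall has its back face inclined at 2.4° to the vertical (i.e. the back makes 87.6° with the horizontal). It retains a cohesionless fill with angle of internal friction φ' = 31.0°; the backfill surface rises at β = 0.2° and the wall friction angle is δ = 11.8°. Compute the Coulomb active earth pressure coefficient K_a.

0.311

K_a = sin²(α+φ) / [sin²α · sin(α−δ) · (1 + √{sin(φ+δ)sin(φ−β) / (sin(α−δ)sin(α+β))})²].
With α = 87.6°, φ = 31.0°, δ = 11.8°, β = 0.2°: K_a = 0.3114.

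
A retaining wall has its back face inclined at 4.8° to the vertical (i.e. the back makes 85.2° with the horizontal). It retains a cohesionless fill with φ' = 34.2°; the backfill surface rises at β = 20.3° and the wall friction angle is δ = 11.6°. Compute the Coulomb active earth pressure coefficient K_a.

0.389

K_a = sin²(α+φ) / [sin²α · sin(α−δ) · (1 + √{sin(φ+δ)sin(φ−β) / (sin(α−δ)sin(α+β))})²].
With α = 85.2°, φ = 34.2°, δ = 11.6°, β = 20.3°: K_a = 0.3888.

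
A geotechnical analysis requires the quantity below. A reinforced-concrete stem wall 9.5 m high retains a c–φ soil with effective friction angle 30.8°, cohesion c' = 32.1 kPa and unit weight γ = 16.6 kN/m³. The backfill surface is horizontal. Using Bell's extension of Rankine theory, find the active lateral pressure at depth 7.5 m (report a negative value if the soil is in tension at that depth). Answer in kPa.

K_a = (1 − sin φ)/(1 + sin φ) = 0.3227.
σ_a = K_a γ z − 2c√K_a = 0.3227×16.6×7.5 − 2×32.1×0.5681 = 3.707 kPa.

3.71 kPa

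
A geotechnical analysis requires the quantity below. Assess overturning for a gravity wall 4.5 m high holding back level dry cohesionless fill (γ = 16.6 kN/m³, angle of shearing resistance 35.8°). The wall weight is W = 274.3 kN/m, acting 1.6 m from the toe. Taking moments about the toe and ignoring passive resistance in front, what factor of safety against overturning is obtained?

K_a = tan²(45° − 35.8°/2) = 0.2619.
P_a = ½K_aγH² = 0.5×0.2619×16.6×4.5² = 44.01 kN/m, acting at H/3 = 1.500 m above the base.
Overturning moment M_o = P_a × H/3 = 44.01 × 1.500 = 66.02.
Resisting moment M_r = W × 1.6 = 274.3 × 1.6 = 438.9.
FS_overturning = M_r/M_o = 438.9/66.02 = 6.648.

6.65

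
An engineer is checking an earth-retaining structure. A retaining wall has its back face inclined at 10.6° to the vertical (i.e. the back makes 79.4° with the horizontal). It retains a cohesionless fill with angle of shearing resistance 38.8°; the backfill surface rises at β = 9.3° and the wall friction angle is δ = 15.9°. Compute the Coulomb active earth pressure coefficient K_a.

0.322

K_a = sin²(α+φ) / [sin²α · sin(α−δ) · (1 + √{sin(φ+δ)sin(φ−β) / (sin(α−δ)sin(α+β))})²].
With α = 79.4°, φ = 38.8°, δ = 15.9°, β = 9.3°: K_a = 0.3220.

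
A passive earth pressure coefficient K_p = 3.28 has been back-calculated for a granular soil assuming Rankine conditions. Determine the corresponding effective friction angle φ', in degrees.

K_p = (1+sin φ)/(1−sin φ) ⇒ sin φ = (K_p − 1)/(K_p + 1) = 0.5327.
φ = arcsin(0.5327) = 32.19°.

32.2°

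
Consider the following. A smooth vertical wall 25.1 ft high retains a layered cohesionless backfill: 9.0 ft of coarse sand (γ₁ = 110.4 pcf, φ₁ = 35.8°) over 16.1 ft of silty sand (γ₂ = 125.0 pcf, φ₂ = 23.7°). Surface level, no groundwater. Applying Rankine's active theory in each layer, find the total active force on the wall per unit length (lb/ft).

K_a1 = tan²(45°−35.8°/2) = 0.2619; K_a2 = tan²(45°−23.7°/2) = 0.4266.
Layer 1: σ at base = K_a1 γ₁ h₁ = 260.2 psf; P₁ = ½×260.2×9.0 = 1171.
Layer 2: σ_v at top = γ₁h₁ = 993.6; σ_h top = K_a2×993.6 = 423.9; σ_h base = K_a2×(993.6+125.0×16.1) = 1282.
P₂ = ½(423.9+1282)×16.1 = 13740. Total P_a = 1171+13740 = 14910 lb/ft.

14900 lb/ft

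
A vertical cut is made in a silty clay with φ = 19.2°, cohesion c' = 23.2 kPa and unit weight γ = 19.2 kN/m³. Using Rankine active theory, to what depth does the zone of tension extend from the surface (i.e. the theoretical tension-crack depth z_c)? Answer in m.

3.40 m

K_a = tan²(45° − 19.2°/2) = 0.5050; √K_a = 0.7107.
The active pressure is zero where K_a γ z = 2c√K_a, so z_c = 2c/(γ√K_a) = 2×23.2/(19.2×0.7107) = 3.401 m.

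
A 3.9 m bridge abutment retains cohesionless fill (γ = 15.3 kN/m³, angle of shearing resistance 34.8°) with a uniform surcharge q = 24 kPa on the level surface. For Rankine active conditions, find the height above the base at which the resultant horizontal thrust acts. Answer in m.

1.59 m

K_a = 0.2733.
Triangular part P₁ = ½K_aγH² = 31.80 at H/3 = 1.300 m; rectangular part P₂ = K_a q H = 25.58 at H/2 = 1.950 m.
ȳ = (P₁·1.300 + P₂·1.950)/(P₁+P₂) = 1.590 m.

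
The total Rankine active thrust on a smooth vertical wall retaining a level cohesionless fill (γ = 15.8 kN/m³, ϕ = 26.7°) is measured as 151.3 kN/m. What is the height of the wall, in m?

K_a = 0.3800. P_a = ½ K_a γ H² ⇒ H = √(2P_a/(K_a γ)).
H = √(2×151.3/(0.3800×15.8)) = 7.100 m.

7.10 m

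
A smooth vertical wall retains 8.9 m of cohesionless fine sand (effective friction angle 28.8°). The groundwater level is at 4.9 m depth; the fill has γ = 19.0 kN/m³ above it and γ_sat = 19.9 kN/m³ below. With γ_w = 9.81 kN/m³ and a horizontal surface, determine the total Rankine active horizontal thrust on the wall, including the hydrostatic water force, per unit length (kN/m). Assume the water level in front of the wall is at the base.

K_a = tan²(45° − φ/2) = 0.3498.
γ' = 19.9 − 9.81 = 10.09 kN/m³. Depth below WT = 4.0 m.
σ'_h at WT = K_a γ d_w = 32.56 kPa; at base = 32.56 + K_a γ' × 4.0 = 46.68 kPa.
P₁ (0–4.9 m) = ½×32.56×4.9 = 79.78. P₂ (4.9–8.9 m) = ½(32.56+46.68)×4.0 = 158.5.
P_w = ½ γ_w h₂² = 0.5×9.81×4.0² = 78.48. Total = 79.78+158.5+78.48 = 316.7 kN/m.

317 kN/m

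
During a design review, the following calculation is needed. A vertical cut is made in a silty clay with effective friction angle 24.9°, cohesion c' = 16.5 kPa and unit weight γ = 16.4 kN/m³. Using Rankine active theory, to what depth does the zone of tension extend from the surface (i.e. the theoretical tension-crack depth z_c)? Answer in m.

3.15 m

K_a = tan²(45° − 24.9°/2) = 0.4074; √K_a = 0.6383.
The active pressure is zero where K_a γ z = 2c√K_a, so z_c = 2c/(γ√K_a) = 2×16.5/(16.4×0.6383) = 3.152 m.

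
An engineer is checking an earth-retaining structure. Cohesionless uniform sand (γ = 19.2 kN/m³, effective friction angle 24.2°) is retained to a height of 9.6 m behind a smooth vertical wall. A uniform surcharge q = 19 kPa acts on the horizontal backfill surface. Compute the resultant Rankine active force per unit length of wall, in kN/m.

447 kN/m

K_a = tan²(45° − φ/2) = 0.4185.
Soil triangle: ½ K_a γ H² = 0.5×0.4185×19.2×9.6² = 370.3 kN/m.
Surcharge rectangle: K_a q H = 0.4185×19×9.6 = 76.34 kN/m.
Total = 370.3 + 76.34 = 446.6 kN/m.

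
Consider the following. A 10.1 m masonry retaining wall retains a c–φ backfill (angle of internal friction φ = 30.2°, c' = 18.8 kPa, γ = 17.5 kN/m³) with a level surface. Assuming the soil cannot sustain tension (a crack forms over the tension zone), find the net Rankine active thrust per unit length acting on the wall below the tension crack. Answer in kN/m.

K_a = 0.3307; √K_a = 0.5750.
Tension-crack depth z_c = 2c/(γ√K_a) = 2×18.8/(17.5×0.5750) = 3.736 m.
σ_a at base = K_a γ H − 2c√K_a = 0.3307×17.5×10.1 − 2×18.8×0.5750 = 36.82 kPa.
P_a = ½ × 36.82 × (H − z_c) = 0.5×36.82×6.364 = 117.2 kN/m.

117 kN/m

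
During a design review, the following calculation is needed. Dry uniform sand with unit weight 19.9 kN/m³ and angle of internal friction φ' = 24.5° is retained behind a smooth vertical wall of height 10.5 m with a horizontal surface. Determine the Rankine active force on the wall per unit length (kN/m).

454 kN/m

K_a = tan²(45° − φ/2) = 0.4137.
P_a = ½ K_a γ H² = 0.5 × 0.4137 × 19.9 × 10.5² = 453.9 kN/m.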